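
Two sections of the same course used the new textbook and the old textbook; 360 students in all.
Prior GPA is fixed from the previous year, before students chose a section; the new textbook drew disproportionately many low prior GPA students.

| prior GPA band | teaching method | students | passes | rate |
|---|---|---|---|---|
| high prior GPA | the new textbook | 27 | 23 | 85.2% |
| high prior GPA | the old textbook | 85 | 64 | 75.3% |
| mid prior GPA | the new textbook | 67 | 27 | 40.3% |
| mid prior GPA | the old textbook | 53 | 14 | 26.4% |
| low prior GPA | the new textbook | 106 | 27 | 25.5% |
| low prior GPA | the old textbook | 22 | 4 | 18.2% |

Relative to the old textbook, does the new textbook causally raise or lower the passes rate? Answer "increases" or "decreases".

increases

The prior GPA band-specific comparison favours the new textbook throughout, but the pooled figures favour the old textbook. The question is whether to condition on prior GPA band.
Prior GPA band is set before the teaching method has any effect — it is not caused by the teaching method — and it independently drives the outcome. That makes it a confounder, so the causal comparison is within prior GPA band levels.
Within each level — high prior GPA: 85.2% vs 75.3%; mid prior GPA: 40.3% vs 26.4%; low prior GPA: 25.5% vs 18.2% — the new textbook is higher every time.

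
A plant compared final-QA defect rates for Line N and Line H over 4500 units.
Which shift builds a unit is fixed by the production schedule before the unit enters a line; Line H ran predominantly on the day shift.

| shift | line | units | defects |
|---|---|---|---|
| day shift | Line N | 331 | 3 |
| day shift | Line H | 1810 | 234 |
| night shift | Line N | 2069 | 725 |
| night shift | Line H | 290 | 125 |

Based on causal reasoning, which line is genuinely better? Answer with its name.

The imbalance in shift arose from how units were allocated, not from anything the line did; and shift independently affects the outcome. The pooled gap is confounded — condition on shift.
Within each level — day shift: 0.9% vs 12.9%; night shift: 35.0% vs 43.1% — Line N is lower every time.

Line N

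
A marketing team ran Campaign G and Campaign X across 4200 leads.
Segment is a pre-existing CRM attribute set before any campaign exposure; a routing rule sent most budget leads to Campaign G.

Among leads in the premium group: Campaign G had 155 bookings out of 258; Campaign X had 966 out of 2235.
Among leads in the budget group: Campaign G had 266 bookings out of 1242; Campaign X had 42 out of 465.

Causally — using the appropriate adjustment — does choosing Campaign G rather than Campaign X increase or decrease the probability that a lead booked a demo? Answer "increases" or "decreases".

increases

Within every customer segment level Campaign G has the higher rate, yet pooled Campaign X does — Simpson's reversal.
Here customer segment is a common cause — it drives both which campaign a case falls under and the outcome. The crude comparison mixes populations; the stratum-specific rates are the causally relevant ones.
Within each level — premium: 60.1% vs 43.2%; budget: 21.4% vs 9.0% — Campaign G is higher every time.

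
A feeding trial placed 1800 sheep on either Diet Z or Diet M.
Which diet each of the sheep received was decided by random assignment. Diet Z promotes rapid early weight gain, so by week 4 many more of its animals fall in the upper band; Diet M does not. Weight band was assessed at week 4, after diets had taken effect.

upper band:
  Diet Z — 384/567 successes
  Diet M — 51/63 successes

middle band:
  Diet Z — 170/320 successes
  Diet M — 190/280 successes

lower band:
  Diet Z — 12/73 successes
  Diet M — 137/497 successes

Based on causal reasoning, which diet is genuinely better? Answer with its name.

Diet Z

Because the diet influences week-4 weight band, week-4 weight band is a post-treatment mediator, not a confounder. Stratifying on it would bias the estimate; the causal effect is the crude pooled difference.
Pooled: Diet Z 59.0% vs Diet M 45.0%; Diet Z is higher overall.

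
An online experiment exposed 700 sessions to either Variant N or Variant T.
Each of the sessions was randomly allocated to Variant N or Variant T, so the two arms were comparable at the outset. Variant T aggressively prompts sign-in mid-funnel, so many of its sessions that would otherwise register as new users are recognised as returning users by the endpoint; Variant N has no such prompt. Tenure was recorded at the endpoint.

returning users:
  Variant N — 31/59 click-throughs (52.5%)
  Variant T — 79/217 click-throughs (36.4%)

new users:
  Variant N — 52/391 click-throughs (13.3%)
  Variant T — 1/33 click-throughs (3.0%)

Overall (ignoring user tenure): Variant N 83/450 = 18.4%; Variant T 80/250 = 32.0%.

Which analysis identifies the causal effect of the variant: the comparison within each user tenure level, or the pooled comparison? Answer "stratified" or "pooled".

pooled

The user tenure-specific comparison favours Variant N throughout, but the pooled figures favour Variant T. The question is whether to condition on user tenure.
User tenure here is a post-treatment variable shaped by the variant; conditioning on it would introduce bias rather than remove it. The overall comparison is the causal one.
Pooled: Variant N 18.4% vs Variant T 32.0%; Variant T is higher overall.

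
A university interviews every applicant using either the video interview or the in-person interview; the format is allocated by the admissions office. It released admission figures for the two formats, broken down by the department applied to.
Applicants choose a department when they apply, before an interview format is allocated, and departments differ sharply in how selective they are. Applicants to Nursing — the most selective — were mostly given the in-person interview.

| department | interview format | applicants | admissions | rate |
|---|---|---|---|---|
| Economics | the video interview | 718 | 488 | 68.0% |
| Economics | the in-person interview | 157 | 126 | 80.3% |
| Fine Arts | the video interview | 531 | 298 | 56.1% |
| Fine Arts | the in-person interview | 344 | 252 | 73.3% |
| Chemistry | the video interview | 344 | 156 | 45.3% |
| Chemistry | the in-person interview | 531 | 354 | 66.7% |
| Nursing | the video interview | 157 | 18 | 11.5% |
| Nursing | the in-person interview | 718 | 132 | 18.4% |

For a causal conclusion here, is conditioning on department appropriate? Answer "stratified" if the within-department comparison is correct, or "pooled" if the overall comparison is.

Within every department level the in-person interview has the higher rate, yet pooled the video interview does — Simpson's reversal.
Since department is a pre-existing factor (not a product of the interview format) and it affects the outcome on its own, it is a confounder. The stratified rates, not the pooled rate, identify the causal effect.
Within each level — Economics: 68.0% vs 80.3%; Fine Arts: 56.1% vs 73.3%; Chemistry: 45.3% vs 66.7%; Nursing: 11.5% vs 18.4% — the in-person interview is higher every time.

stratified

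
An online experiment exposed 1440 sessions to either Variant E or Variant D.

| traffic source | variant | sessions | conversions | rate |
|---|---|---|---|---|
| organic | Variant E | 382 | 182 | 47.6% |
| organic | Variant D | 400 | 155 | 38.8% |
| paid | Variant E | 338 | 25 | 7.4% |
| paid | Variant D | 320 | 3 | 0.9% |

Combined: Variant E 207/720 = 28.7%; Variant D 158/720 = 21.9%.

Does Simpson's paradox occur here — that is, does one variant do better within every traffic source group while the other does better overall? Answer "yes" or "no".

no

Within each traffic source level (organic 47.6% vs 38.8%; paid 7.4% vs 0.9%), Variant E has the higher rate every time. Pooled: 28.7% vs 21.9% — Variant E has the higher rate overall. They agree.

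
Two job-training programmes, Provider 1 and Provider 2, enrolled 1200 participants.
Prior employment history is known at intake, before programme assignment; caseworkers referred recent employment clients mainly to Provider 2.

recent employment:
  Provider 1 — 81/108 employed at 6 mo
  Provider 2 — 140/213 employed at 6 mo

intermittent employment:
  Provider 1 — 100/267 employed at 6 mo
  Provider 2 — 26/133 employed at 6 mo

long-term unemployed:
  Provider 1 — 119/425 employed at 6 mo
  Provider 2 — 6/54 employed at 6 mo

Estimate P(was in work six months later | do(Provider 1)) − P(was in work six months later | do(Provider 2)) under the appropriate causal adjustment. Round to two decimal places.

Here prior employment history is a common cause — it drives both which programme a case falls under and the outcome. The crude comparison mixes populations; the stratum-specific rates are the causally relevant ones.
Adjusting over the population distribution of prior employment history: 0.268·(0.750−0.657) + 0.333·(0.375−0.195) + 0.399·(0.280−0.111) = +0.152.

+0.15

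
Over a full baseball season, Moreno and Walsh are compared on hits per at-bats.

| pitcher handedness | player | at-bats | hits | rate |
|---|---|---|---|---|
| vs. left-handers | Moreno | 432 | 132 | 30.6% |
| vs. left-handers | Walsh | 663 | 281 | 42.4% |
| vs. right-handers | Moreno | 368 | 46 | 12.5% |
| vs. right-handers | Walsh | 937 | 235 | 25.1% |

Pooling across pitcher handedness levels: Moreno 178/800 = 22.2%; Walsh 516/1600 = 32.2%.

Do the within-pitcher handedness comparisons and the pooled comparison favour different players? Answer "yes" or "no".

Within each pitcher handedness level (vs. left-handers 30.6% vs 42.4%; vs. right-handers 12.5% vs 25.1%), Walsh has the higher rate every time. Pooled: 22.2% vs 32.2% — Walsh has the higher rate overall. They agree.

no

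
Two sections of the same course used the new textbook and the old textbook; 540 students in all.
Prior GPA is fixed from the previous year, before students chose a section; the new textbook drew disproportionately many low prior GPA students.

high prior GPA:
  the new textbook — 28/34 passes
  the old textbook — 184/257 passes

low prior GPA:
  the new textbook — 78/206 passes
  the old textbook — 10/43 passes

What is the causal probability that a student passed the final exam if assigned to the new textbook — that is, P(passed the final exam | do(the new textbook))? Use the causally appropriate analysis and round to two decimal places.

0.62

The stratified and pooled comparisons disagree (the new textbook wins within each prior GPA band; the old textbook wins overall), so the answer turns on the causal role of prior GPA band.
Prior GPA band differs across teaching methods for reasons unrelated to any effect of the teaching method itself, and it separately predicts the outcome — a classic confounder. We must compare within prior GPA band levels.
Standardising the new textbook to the population prior GPA band mix: 0.539·28/34 + 0.461·78/206 = 0.618.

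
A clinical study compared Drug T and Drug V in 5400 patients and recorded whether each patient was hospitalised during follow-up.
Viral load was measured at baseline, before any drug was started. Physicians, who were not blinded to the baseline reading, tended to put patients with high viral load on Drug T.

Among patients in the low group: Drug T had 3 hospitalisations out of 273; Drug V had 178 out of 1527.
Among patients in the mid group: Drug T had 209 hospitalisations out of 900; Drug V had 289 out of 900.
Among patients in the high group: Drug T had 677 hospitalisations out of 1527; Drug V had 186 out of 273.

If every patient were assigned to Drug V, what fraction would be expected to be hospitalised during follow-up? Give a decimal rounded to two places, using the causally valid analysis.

0.37

The stratified and pooled comparisons disagree (Drug T wins within each viral load; Drug V wins overall), so the answer turns on the causal role of viral load.
Since viral load is a pre-existing factor (not a product of the drug) and it affects the outcome on its own, it is a confounder. The stratified rates, not the pooled rate, identify the causal effect.
Standardising Drug V to the population viral load mix: 0.333·178/1527 + 0.333·289/900 + 0.333·186/273 = 0.373.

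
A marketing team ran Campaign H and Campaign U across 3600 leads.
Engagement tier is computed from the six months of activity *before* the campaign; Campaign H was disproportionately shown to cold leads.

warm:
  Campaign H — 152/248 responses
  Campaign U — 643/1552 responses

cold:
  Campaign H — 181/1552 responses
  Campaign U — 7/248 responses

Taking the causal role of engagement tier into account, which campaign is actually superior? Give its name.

Campaign H

Nothing the campaign does changes engagement tier; the imbalance is an allocation artefact. With engagement tier also predicting the outcome, the pooled figure is confounded, and the within-stratum comparison is the causal one.
Within each level — warm: 61.3% vs 41.4%; cold: 11.7% vs 2.8% — Campaign H is higher every time.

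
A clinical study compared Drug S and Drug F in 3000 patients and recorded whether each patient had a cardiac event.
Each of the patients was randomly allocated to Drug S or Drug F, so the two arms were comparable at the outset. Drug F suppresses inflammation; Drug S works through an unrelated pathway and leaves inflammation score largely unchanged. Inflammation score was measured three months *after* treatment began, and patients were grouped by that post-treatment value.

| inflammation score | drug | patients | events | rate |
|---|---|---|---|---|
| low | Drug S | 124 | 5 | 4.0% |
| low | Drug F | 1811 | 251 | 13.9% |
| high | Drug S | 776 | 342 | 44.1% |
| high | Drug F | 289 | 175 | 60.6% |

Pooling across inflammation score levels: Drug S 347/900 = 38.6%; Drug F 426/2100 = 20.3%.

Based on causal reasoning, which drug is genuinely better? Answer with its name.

Drug F

The stratified and pooled comparisons disagree (Drug S wins within each inflammation score; Drug F wins overall), so the answer turns on the causal role of inflammation score.
Stratifying would compare drugs among patients the drugs themselves sorted into inflammation score groups — a form of selection on an intermediate. The unconditioned pooled rates give the total causal effect.
Pooled: Drug S 38.6% vs Drug F 20.3%; Drug F is lower overall.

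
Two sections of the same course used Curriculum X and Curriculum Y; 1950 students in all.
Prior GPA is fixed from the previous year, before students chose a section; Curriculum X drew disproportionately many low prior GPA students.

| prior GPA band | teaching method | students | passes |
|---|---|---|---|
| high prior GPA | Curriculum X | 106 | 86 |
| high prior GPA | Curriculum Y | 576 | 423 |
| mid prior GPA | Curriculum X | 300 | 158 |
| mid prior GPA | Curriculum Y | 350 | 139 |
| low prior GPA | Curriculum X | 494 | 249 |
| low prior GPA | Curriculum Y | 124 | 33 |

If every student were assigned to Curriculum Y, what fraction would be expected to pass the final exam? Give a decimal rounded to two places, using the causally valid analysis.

0.47

Curriculum X is higher inside every prior GPA band stratum but Curriculum Y is higher in aggregate. Whether to stratify depends on how prior GPA band relates to the teaching method.
Nothing the teaching method does changes prior GPA band; the imbalance is an allocation artefact. With prior GPA band also predicting the outcome, the pooled figure is confounded, and the within-stratum comparison is the causal one.
Standardising Curriculum Y to the population prior GPA band mix: 0.350·423/576 + 0.333·139/350 + 0.317·33/124 = 0.474.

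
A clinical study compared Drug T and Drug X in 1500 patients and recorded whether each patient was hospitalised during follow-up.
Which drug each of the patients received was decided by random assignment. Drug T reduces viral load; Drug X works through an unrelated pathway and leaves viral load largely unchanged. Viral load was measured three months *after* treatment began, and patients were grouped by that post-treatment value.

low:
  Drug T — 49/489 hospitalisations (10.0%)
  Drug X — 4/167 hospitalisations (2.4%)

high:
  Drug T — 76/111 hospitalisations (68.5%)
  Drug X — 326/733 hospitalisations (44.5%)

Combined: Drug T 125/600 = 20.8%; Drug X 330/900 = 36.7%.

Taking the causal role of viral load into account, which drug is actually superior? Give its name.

Drug T

Stratifying would compare drugs among patients the drugs themselves sorted into viral load groups — a form of selection on an intermediate. The unconditioned pooled rates give the total causal effect.
Pooled: Drug T 20.8% vs Drug X 36.7%; Drug T is lower overall.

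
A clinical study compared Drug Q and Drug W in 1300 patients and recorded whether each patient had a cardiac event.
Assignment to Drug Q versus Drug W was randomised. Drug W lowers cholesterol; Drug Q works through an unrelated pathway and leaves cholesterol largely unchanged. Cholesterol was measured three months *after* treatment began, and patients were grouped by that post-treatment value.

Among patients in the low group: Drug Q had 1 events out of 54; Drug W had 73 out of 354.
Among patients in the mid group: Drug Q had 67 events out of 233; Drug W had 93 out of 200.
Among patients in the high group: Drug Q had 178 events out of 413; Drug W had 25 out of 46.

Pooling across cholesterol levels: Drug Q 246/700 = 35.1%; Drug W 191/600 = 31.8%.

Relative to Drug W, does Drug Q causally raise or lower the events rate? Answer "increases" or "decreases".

increases

The distribution of cholesterol is itself part of what the drug does — it is an intermediate outcome. Holding it fixed would remove that part of the effect; the total effect is the pooled difference.
Pooled: Drug Q 35.1% vs Drug W 31.8%; Drug W is lower overall.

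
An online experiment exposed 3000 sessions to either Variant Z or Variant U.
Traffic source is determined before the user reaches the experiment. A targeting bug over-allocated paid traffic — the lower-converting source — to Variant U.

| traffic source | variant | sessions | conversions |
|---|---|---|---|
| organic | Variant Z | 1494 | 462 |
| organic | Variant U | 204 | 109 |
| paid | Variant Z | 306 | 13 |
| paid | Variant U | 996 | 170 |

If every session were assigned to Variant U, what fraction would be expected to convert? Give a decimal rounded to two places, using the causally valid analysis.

0.38

Traffic source satisfies the back-door criterion: it is not a descendant of the variant, and it blocks the spurious path from variant to outcome. Adjusting for it (i.e., using the within-traffic source rates) gives the causal effect.
Standardising Variant U to the population traffic source mix: 0.566·109/204 + 0.434·170/996 = 0.376.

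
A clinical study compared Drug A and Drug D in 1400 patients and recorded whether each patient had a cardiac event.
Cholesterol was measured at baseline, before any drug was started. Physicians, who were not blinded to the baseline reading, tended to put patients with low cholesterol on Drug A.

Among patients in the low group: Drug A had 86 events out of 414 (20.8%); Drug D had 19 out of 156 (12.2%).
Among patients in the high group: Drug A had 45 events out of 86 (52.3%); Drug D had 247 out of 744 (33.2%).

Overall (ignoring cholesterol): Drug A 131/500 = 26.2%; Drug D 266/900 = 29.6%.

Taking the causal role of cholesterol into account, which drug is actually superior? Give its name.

Drug D is lower inside every cholesterol stratum but Drug A is lower in aggregate. Whether to stratify depends on how cholesterol relates to the drug.
Cholesterol satisfies the back-door criterion: it is not a descendant of the drug, and it blocks the spurious path from drug to outcome. Adjusting for it (i.e., using the within-cholesterol rates) gives the causal effect.
Within each level — low: 20.8% vs 12.2%; high: 52.3% vs 33.2% — Drug D is lower every time.

Drug D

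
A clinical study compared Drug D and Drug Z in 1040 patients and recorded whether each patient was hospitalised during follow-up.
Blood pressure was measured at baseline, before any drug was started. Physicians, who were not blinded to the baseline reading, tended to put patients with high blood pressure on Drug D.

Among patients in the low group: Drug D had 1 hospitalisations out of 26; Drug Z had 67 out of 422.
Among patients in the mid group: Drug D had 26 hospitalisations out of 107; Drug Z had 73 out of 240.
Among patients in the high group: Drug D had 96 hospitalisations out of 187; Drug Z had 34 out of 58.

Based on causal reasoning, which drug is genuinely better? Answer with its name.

Drug D

The blood pressure-specific comparison favours Drug D throughout, but the pooled figures favour Drug Z. The question is whether to condition on blood pressure.
Here blood pressure is a common cause — it drives both which drug a case falls under and the outcome. The crude comparison mixes populations; the stratum-specific rates are the causally relevant ones.
Within each level — low: 3.8% vs 15.9%; mid: 24.3% vs 30.4%; high: 51.3% vs 58.6% — Drug D is lower every time.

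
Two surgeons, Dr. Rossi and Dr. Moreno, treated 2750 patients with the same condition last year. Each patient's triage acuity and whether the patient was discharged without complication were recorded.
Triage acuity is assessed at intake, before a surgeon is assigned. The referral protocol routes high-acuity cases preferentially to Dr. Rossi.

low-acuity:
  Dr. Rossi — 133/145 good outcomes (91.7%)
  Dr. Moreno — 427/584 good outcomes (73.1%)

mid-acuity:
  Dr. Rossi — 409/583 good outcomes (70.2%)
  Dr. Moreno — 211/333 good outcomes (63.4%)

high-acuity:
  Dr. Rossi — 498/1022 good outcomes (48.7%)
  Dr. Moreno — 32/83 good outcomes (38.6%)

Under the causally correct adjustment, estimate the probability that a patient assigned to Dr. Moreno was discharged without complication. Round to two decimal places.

Here triage acuity is a common cause — it drives both which surgeon a case falls under and the outcome. The crude comparison mixes populations; the stratum-specific rates are the causally relevant ones.
Standardising Dr. Moreno to the population triage acuity mix: 0.265·427/584 + 0.333·211/333 + 0.402·32/83 = 0.560.

0.56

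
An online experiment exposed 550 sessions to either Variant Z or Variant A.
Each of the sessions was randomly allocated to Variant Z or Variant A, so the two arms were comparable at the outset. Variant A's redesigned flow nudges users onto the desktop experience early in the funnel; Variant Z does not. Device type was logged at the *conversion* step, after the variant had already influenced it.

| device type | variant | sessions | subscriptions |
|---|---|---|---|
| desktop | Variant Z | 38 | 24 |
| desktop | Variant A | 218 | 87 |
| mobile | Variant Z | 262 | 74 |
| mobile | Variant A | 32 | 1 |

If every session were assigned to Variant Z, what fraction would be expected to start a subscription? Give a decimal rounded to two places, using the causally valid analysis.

Device type lies on the pathway variant → device type → outcome, so adjusting for it blocks the indirect effect. For the total causal effect of variant, use the unadjusted pooled rates.
So P(outcome | do(Variant Z)) is just the pooled rate for Variant Z: 98/300 = 0.327.

0.33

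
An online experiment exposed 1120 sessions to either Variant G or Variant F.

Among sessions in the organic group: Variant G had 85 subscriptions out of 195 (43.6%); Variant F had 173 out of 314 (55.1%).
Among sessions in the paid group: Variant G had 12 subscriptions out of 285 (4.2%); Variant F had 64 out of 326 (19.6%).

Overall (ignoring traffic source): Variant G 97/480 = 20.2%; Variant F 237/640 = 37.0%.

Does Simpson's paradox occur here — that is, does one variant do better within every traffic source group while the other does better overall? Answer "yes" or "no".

no

Within each traffic source level (organic 43.6% vs 55.1%; paid 4.2% vs 19.6%), Variant F has the higher rate every time. Pooled: 20.2% vs 37.0% — Variant F has the higher rate overall. They agree.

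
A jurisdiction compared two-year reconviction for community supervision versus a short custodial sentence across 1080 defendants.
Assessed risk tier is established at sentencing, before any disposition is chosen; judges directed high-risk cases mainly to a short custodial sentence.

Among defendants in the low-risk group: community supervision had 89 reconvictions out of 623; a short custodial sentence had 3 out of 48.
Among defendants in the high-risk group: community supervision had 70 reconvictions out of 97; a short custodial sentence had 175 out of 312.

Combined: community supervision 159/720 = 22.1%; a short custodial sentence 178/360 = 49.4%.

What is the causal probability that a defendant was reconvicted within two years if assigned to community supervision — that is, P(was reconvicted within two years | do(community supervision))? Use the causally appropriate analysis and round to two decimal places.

The assessed risk tier-specific comparison favours a short custodial sentence throughout, but the pooled figures favour community supervision. The question is whether to condition on assessed risk tier.
Assessed risk tier differs across dispositions for reasons unrelated to any effect of the disposition itself, and it separately predicts the outcome — a classic confounder. We must compare within assessed risk tier levels.
Standardising community supervision to the population assessed risk tier mix: 0.621·89/623 + 0.379·70/97 = 0.362.

0.36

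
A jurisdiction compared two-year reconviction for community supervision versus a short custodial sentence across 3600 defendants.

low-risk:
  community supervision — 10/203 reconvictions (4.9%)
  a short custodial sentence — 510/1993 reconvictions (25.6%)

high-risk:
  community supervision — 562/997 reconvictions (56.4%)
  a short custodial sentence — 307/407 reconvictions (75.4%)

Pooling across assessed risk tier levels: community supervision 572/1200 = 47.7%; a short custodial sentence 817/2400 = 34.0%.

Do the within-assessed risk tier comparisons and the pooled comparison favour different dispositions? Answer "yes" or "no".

yes

Within each assessed risk tier level (low-risk 4.9% vs 25.6%; high-risk 56.4% vs 75.4%), community supervision has the lower rate every time. Pooled: 47.7% vs 34.0% — a short custodial sentence has the lower rate overall. The two comparisons disagree.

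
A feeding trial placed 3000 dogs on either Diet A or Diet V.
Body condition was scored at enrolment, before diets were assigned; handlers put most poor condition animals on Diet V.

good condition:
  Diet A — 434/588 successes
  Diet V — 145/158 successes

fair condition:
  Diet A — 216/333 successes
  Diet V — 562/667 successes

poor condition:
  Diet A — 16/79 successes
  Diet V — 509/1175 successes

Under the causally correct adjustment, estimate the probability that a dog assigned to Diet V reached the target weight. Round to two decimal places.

The starting body condition-specific comparison favours Diet V throughout, but the pooled figures favour Diet A. The question is whether to condition on starting body condition.
The imbalance in starting body condition arose from how dogs were allocated, not from anything the diet did; and starting body condition independently affects the outcome. The pooled gap is confounded — condition on starting body condition.
Standardising Diet V to the population starting body condition mix: 0.249·145/158 + 0.333·562/667 + 0.418·509/1175 = 0.690.

0.69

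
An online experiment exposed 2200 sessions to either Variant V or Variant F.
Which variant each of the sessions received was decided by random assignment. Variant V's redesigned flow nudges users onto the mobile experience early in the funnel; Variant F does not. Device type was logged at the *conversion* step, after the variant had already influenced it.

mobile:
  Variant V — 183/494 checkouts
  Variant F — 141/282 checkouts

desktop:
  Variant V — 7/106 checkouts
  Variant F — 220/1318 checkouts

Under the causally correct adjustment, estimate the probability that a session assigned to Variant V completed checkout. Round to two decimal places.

0.32

Device type lies on the pathway variant → device type → outcome, so adjusting for it blocks the indirect effect. For the total causal effect of variant, use the unadjusted pooled rates.
So P(outcome | do(Variant V)) is just the pooled rate for Variant V: 190/600 = 0.317.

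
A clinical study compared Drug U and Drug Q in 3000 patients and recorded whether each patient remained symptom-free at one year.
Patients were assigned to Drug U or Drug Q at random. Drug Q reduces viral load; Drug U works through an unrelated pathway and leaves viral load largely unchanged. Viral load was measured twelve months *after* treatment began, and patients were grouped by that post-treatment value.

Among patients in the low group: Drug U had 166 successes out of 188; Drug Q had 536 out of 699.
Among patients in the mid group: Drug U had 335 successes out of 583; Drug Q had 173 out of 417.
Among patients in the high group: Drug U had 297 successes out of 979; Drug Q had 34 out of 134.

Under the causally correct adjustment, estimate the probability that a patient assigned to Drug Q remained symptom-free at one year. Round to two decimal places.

0.59

The stratified and pooled comparisons disagree (Drug U wins within each viral load; Drug Q wins overall), so the answer turns on the causal role of viral load.
Stratifying would compare drugs among patients the drugs themselves sorted into viral load groups — a form of selection on an intermediate. The unconditioned pooled rates give the total causal effect.
So P(outcome | do(Drug Q)) is just the pooled rate for Drug Q: 743/1250 = 0.594.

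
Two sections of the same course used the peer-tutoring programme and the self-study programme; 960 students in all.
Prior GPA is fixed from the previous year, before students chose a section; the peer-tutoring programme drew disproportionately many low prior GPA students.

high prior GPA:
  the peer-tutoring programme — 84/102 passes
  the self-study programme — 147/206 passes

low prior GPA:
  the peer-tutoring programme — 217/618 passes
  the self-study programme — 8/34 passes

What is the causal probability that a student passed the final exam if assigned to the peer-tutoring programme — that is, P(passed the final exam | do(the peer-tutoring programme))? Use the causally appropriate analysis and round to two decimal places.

The stratified and pooled comparisons disagree (the peer-tutoring programme wins within each prior GPA band; the self-study programme wins overall), so the answer turns on the causal role of prior GPA band.
Prior GPA band differs across teaching methods for reasons unrelated to any effect of the teaching method itself, and it separately predicts the outcome — a classic confounder. We must compare within prior GPA band levels.
Standardising the peer-tutoring programme to the population prior GPA band mix: 0.321·84/102 + 0.679·217/618 = 0.503.

0.50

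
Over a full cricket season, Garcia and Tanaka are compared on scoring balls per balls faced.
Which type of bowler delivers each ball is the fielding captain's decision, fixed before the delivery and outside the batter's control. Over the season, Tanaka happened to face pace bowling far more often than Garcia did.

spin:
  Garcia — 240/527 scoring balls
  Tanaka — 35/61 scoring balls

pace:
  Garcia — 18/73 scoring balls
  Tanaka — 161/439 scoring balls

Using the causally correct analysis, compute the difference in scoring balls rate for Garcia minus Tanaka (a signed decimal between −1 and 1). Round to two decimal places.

Within every bowling type level Tanaka has the higher rate, yet pooled Garcia does — Simpson's reversal.
Nothing the player does changes bowling type; the imbalance is an allocation artefact. With bowling type also predicting the outcome, the pooled figure is confounded, and the within-stratum comparison is the causal one.
Adjusting over the population distribution of bowling type: 0.535·(0.455−0.574) + 0.465·(0.247−0.367) = -0.119.

-0.12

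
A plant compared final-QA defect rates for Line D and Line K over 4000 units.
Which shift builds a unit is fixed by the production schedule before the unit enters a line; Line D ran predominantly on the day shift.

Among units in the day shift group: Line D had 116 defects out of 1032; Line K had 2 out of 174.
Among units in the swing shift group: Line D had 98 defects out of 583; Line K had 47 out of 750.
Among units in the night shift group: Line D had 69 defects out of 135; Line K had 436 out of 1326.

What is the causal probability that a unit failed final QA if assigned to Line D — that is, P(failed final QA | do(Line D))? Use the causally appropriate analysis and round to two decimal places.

0.28

Shift differs across lines for reasons unrelated to any effect of the line itself, and it separately predicts the outcome — a classic confounder. We must compare within shift levels.
Standardising Line D to the population shift mix: 0.301·116/1032 + 0.333·98/583 + 0.365·69/135 = 0.277.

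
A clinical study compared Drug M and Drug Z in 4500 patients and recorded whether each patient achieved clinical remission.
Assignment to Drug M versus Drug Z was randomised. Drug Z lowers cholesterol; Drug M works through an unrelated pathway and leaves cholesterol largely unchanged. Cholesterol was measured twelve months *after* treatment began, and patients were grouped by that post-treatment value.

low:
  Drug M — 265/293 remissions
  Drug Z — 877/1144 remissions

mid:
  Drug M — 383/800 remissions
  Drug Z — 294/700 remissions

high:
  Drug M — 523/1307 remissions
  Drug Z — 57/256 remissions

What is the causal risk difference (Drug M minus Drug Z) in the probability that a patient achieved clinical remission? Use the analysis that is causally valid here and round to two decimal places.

-0.10

Within every cholesterol level Drug M has the higher rate, yet pooled Drug Z does — Simpson's reversal.
Cholesterol is recorded after the drug and is itself shifted by it — it sits on the causal path from drug to outcome. Conditioning on a mediator would strip out part of the effect we want; the pooled comparison gives the total causal effect.
The causal difference is the pooled difference: 0.488 − 0.585 = -0.097.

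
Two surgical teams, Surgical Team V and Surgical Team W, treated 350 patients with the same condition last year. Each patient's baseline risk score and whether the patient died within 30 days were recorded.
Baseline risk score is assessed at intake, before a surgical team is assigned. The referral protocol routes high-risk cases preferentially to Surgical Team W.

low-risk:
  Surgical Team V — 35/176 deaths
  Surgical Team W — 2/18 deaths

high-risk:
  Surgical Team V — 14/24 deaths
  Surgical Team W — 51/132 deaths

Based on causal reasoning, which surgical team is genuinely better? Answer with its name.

Surgical Team W

Baseline risk score satisfies the back-door criterion: it is not a descendant of the surgical team, and it blocks the spurious path from surgical team to outcome. Adjusting for it (i.e., using the within-baseline risk score rates) gives the causal effect.
Within each level — low-risk: 19.9% vs 11.1%; high-risk: 58.3% vs 38.6% — Surgical Team W is lower every time.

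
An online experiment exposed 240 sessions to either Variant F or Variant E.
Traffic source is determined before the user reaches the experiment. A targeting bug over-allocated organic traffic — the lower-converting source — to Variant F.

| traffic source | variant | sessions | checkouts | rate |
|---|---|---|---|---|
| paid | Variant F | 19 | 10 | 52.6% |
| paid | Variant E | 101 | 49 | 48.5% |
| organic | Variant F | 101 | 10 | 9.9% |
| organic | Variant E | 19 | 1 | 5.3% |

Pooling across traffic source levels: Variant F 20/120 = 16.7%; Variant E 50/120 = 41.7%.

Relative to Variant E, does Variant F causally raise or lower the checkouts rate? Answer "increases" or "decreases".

increases

Within every traffic source level Variant F has the higher rate, yet pooled Variant E does — Simpson's reversal.
Since traffic source is a pre-existing factor (not a product of the variant) and it affects the outcome on its own, it is a confounder. The stratified rates, not the pooled rate, identify the causal effect.
Within each level — paid: 52.6% vs 48.5%; organic: 9.9% vs 5.3% — Variant F is higher every time.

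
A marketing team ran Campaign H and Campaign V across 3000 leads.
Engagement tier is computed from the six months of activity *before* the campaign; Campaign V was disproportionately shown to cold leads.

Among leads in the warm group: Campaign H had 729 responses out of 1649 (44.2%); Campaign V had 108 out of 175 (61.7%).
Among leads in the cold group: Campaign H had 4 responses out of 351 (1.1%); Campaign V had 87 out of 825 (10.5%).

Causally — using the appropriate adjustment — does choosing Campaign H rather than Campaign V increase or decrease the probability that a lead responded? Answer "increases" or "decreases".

Since engagement tier is a pre-existing factor (not a product of the campaign) and it affects the outcome on its own, it is a confounder. The stratified rates, not the pooled rate, identify the causal effect.
Within each level — warm: 44.2% vs 61.7%; cold: 1.1% vs 10.5% — Campaign V is higher every time.

decreases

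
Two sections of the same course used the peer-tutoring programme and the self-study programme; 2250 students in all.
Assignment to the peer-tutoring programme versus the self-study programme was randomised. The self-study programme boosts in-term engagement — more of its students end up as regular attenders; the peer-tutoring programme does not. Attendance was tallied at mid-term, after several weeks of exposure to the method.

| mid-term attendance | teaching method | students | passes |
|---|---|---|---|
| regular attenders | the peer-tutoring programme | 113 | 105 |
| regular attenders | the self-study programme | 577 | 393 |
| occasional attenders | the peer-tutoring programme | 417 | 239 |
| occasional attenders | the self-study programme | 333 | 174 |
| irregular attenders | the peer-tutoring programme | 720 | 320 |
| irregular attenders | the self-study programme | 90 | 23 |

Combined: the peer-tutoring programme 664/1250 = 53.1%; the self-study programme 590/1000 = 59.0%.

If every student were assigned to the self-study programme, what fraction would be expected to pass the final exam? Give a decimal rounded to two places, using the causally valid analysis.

Mid-term attendance here is a post-treatment variable shaped by the teaching method; conditioning on it would introduce bias rather than remove it. The overall comparison is the causal one.
So P(outcome | do(the self-study programme)) is just the pooled rate for the self-study programme: 590/1000 = 0.590.

0.59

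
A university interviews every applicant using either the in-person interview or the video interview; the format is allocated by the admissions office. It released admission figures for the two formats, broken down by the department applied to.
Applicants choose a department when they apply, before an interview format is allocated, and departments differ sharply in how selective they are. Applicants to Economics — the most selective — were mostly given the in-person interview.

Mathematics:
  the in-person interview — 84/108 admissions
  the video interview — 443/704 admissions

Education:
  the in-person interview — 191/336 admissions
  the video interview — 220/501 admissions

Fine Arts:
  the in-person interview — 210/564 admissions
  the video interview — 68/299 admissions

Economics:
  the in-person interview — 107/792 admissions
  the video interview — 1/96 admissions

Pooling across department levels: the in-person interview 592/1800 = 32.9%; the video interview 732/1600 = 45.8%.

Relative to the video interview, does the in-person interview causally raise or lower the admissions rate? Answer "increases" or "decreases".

The imbalance in department arose from how applicants were allocated, not from anything the interview format did; and department independently affects the outcome. The pooled gap is confounded — condition on department.
Within each level — Mathematics: 77.8% vs 62.9%; Education: 56.8% vs 43.9%; Fine Arts: 37.2% vs 22.7%; Economics: 13.5% vs 1.0% — the in-person interview is higher every time.

increases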